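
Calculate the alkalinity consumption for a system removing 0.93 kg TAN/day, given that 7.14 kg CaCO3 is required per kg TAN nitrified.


Alkalinity factor: 7.14 kg CaCO3 consumed per kg TAN nitrified
alk = 0.93 kg TAN * 7.14 = 6.6402 kg CaCO3/day

6.6402 kg CaCO3/day


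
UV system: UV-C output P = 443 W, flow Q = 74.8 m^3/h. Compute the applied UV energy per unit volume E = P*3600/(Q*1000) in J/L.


Energy delivered per hour = 443 W * 3600 s = 1594800 J/h
Volume treated per hour = 74.8 m^3/h * 1000 = 74800 L/h
dose = 1594800 / 74800 = 21.3209 J/L

21.3209 J/L


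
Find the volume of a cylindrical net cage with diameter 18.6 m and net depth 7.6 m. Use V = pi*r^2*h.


r = d/2 = 18.6/2 = 9.3 m
Base area = pi*r^2 = pi*9.3^2 = 271.71635 m^2
Volume = 271.71635 * 7.6 = 2065.04 m^3

2065.04 m^3


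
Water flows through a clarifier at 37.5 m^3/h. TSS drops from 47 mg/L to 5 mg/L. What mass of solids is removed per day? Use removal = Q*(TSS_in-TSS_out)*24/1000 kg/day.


Concentration drop: TSS_in - TSS_out = 47 - 5 = 42 mg/L
Hourly solids removed = Q * dTSS = 37.5 m^3/h * 42 mg/L = 1575 g/h  (m^3/h * mg/L = g/h)
Daily solids removed = 1575 * 24 = 37800 g/day
Convert g to kg: 37800 / 1000 = 37.8 kg/day

37.8 kg/day


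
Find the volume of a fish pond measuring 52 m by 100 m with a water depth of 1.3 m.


Base area = L * W = 52 * 100 = 5200 m^2
Volume = area * depth = 5200 * 1.3 = 6760 m^3

6760 m^3


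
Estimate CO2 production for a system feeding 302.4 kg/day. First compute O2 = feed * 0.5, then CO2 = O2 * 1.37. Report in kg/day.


O2 = 302.4 * 0.5 = 151.2
CO2 = 151.2 * 1.37 = 207.144

207.144 kg/day


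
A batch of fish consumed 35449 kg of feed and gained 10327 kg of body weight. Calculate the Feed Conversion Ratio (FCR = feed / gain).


FCR = feed consumed / weight gained
FCR = 35449 kg / 10327 kg = 3.43265

3.43265


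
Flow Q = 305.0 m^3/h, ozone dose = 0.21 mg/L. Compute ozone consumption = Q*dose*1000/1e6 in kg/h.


O3 demand (mg/h) = Q * dose * 1000 = 305.0 * 0.21 * 1000 = 64050 mg/h
Convert mg to kg: 64050 / 1e6 = 0.06405 kg/h

0.06405 kg/h


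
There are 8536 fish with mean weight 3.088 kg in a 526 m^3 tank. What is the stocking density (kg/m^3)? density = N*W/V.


Total biomass = 8536 fish * 3.088 kg = 26359.168 kg
Density = total biomass / volume = 26359.168 / 526 = 50.1125 kg/m^3

50.1125 kg/m^3


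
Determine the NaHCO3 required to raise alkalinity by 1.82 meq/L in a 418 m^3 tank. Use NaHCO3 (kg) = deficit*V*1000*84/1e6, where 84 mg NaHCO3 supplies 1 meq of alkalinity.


Tank volume in L = 418 m^3 * 1000 = 418000 L
Total meq required = 1.82 meq/L * 418000 L = 760760 meq
NaHCO3 mass = 760760 meq * 84 mg/meq / 1e6 = 63.9038 kg

63.9038 kg


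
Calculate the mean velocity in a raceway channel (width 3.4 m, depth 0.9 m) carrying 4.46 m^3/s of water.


Cross-sectional area = W * d = 3.4 * 0.9 = 3.06 m^2
Velocity = Q / A = 4.46 / 3.06 = 1.45752 m/s

1.45752 m/s


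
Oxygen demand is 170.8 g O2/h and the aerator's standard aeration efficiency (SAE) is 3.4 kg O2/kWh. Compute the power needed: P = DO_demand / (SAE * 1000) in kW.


SAE in g O2/kWh = 3.4 * 1000 = 3400 g/kWh
P = DO_demand / SAE_g = 170.8 / 3400 = 0.0502353 kW

0.0502353 kW


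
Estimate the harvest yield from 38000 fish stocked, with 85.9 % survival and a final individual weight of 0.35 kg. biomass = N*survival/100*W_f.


Survivors = 38000 * 85.9/100 = 32642 fish
Harvest biomass = survivors * W_f = 32642 * 0.35 = 11424.7 kg

11424.7 kg


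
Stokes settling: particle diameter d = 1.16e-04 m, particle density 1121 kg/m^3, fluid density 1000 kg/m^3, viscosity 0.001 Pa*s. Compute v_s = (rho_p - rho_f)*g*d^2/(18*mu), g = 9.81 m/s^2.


Density difference: rho_p - rho_f = 1121 - 1000 = 121 kg/m^3
d^2 = (1.16e-04)^2 = 1.3456e-08 m^2
Numerator = (rho_p - rho_f) * g * d^2 = 121 * 9.81 * 1.3456e-08 = 1.5972407e-05
Denominator = 18 * mu = 18 * 0.001 = 0.018
v_s = 1.5972407e-05 / 0.018 = 8.87356e-04 m/s
Check: Re = rho_f * v_s * d / mu = 1000 * 8.87356e-04 * 1.16e-04 / 0.001 = 0.103 < 1, so Stokes' law applies.

8.87356e-04 m/s


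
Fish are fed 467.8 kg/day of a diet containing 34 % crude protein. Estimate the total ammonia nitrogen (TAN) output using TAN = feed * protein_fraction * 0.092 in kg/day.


Protein in feed = 467.8 * 34/100 = 159.052 kg/day
TAN = protein * 0.092 = 159.052 * 0.092 = 14.632784 kg/day

14.632784 kg/day


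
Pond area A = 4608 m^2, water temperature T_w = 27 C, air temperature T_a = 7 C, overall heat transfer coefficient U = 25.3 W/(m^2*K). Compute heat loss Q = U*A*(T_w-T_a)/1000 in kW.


Temperature difference dT = 27 - 7 = 20 K
Heat loss (W) = U * A * dT = 25.3 * 4608 * 20 = 2331648 W
Convert to kW: 2331648 / 1000 = 2331.648 kW

2331.648 kW


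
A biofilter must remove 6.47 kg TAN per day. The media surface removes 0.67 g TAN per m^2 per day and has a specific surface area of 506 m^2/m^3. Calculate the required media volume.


A = 6.47*1000 / 0.67 = 9656.7164 m^2
V = 9656.7164 / 506 = 19.0844

19.0844 m^3


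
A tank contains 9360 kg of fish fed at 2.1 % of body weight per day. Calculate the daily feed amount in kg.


Feeding rate fraction = 2.1% / 100 = 0.021
Daily feed = 9360 kg * 0.021 = 196.56 kg/day

196.56 kg/day


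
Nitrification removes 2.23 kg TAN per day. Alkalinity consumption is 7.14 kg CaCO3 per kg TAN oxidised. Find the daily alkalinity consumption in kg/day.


Alkalinity factor: 7.14 kg CaCO3 consumed per kg TAN nitrified
alk = 2.23 kg TAN * 7.14 = 15.9222 kg CaCO3/day

15.9222 kg CaCO3/day


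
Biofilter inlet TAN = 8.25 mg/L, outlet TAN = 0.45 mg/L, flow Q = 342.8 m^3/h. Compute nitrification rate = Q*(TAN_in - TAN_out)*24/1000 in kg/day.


Concentration drop: TAN_in - TAN_out = 8.25 - 0.45 = 7.8 mg/L
Hourly TAN removed = Q * dTAN = 342.8 m^3/h * 7.8 mg/L = 2673.84 g/h  (m^3/h * mg/L = g/h)
Daily TAN removed = 2673.84 * 24 = 64172.16 g/day
Convert to kg/day: 64172.16 / 1000 = 64.17216 kg/day

64.17216 kg/day


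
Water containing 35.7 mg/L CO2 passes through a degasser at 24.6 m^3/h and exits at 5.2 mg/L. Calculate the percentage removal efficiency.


CO2_out / CO2_in = 5.2 / 35.7 = 0.14565826
Fraction remaining = 0.14565826
efficiency = (1 - 0.14565826) * 100 = 85.4342 %

85.4342 %


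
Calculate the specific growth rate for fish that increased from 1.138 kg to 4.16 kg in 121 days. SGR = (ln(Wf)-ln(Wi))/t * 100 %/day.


ln(W_f) = ln(4.16) = 1.4255151
ln(W_i) = ln(1.138) = 0.12927234
ln(W_f) - ln(W_i) = 1.4255151 - 0.12927234 = 1.2962428
SGR = 1.2962428 / 121 * 100 = 1.07128 %/day

1.07128 %/day


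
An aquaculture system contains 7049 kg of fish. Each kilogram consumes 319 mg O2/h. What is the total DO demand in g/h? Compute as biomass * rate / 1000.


Total O2 consumption (mg/h) = 7049 kg * 319 mg/(kg*h) = 2248631 mg/h
Convert to g/h: 2248631 / 1000 = 2248.631 g/h

2248.631 g/h


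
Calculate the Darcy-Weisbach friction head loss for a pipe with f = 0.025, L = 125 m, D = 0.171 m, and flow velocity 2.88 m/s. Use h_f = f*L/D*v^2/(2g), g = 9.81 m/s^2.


v^2 = 2.88^2 = 8.2944 m^2/s^2
L/D = 125/0.171 = 730.99415
h_f = f*(L/D)*v^2/(2g) = 0.025 * 730.99415 * 8.2944 / 19.62 = 7.72574 m

7.72574 m


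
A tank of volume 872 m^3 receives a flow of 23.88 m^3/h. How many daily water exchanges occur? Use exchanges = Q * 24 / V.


Daily flow volume = 23.88 m^3/h * 24 h = 573.12 m^3/day
Exchanges = daily flow / tank volume = 573.12 / 872 = 0.657248 exchanges/day

0.657248 exchanges/day


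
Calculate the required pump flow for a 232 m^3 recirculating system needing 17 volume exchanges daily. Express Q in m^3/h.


Daily recirculation volume = 232 m^3 * 17 = 3944 m^3/day
Flow rate Q = daily volume / 24 h = 3944 / 24 = 164.333 m^3/h

164.333 m^3/h


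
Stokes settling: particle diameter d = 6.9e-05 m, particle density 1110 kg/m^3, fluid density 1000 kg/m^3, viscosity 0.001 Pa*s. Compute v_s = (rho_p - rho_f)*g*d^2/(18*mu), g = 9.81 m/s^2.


Density difference: rho_p - rho_f = 1110 - 1000 = 110 kg/m^3
d^2 = (6.9e-05)^2 = 4.761e-09 m^2
Numerator = (rho_p - rho_f) * g * d^2 = 110 * 9.81 * 4.761e-09 = 5.1375951e-06
Denominator = 18 * mu = 18 * 0.001 = 0.018
v_s = 5.1375951e-06 / 0.018 = 2.85422e-04 m/s
Check: Re = rho_f * v_s * d / mu = 1000 * 2.85422e-04 * 6.9e-05 / 0.001 = 0.0197 < 1, so Stokes' law applies.

2.85422e-04 m/s


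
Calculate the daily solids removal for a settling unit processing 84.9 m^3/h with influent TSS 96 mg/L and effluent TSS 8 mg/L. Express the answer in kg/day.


Concentration drop: TSS_in - TSS_out = 96 - 8 = 88 mg/L
Hourly solids removed = Q * dTSS = 84.9 m^3/h * 88 mg/L = 7471.2 g/h  (m^3/h * mg/L = g/h)
Daily solids removed = 7471.2 * 24 = 179308.8 g/day
Convert g to kg: 179308.8 / 1000 = 179.3088 kg/day

179.3088 kg/day


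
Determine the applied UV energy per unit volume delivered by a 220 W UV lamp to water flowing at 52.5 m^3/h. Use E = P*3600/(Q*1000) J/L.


Energy delivered per hour = 220 W * 3600 s = 792000 J/h
Volume treated per hour = 52.5 m^3/h * 1000 = 52500 L/h
dose = 792000 / 52500 = 15.0857 J/L

15.0857 J/L


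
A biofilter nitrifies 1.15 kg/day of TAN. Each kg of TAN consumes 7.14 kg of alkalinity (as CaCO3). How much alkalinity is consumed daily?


Alkalinity factor: 7.14 kg CaCO3 consumed per kg TAN nitrified
alk = 1.15 kg TAN * 7.14 = 8.211 kg CaCO3/day

8.211 kg CaCO3/day


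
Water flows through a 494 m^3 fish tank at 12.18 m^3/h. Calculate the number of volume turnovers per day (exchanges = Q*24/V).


Daily flow volume = 12.18 m^3/h * 24 h = 292.32 m^3/day
Exchanges = daily flow / tank volume = 292.32 / 494 = 0.591741 exchanges/day

0.591741 exchanges/day


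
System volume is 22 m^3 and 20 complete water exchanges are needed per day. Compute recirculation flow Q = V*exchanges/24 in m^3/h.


Daily recirculation volume = 22 m^3 * 20 = 440 m^3/day
Flow rate Q = daily volume / 24 h = 440 / 24 = 18.3333 m^3/h

18.3333 m^3/h


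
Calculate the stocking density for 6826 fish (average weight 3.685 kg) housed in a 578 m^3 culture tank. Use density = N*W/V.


Total biomass = 6826 fish * 3.685 kg = 25153.81 kg
Density = total biomass / volume = 25153.81 / 578 = 43.5187 kg/m^3

43.5187 kg/m^3


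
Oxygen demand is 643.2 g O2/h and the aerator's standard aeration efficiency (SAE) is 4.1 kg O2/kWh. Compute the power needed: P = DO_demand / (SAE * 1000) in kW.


SAE in g O2/kWh = 4.1 * 1000 = 4100 g/kWh
P = DO_demand / SAE_g = 643.2 / 4100 = 0.156878 kW

0.156878 kW


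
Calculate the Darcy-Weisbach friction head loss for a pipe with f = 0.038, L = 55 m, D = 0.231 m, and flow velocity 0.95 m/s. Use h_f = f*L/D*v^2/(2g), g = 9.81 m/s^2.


v^2 = 0.95^2 = 0.9025 m^2/s^2
L/D = 55/0.231 = 238.09524
h_f = f*(L/D)*v^2/(2g) = 0.038 * 238.09524 * 0.9025 / 19.62 = 0.416181 m

0.416181 m


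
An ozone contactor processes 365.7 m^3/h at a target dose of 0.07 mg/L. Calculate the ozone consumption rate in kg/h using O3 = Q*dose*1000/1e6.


O3 demand (mg/h) = Q * dose * 1000 = 365.7 * 0.07 * 1000 = 25599 mg/h
Convert mg to kg: 25599 / 1e6 = 0.025599 kg/h

0.025599 kg/h


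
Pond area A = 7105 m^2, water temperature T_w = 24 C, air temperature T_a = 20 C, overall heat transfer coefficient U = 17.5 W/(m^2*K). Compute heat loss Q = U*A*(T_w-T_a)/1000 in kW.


Temperature difference dT = 24 - 20 = 4 K
Heat loss (W) = U * A * dT = 17.5 * 7105 * 4 = 497350 W
Convert to kW: 497350 / 1000 = 497.35 kW

497.35 kW


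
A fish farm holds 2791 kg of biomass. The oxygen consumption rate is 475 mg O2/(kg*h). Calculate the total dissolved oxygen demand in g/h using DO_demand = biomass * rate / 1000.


Total O2 consumption (mg/h) = 2791 kg * 475 mg/(kg*h) = 1325725 mg/h
Convert to g/h: 1325725 / 1000 = 1325.725 g/h

1325.725 g/h


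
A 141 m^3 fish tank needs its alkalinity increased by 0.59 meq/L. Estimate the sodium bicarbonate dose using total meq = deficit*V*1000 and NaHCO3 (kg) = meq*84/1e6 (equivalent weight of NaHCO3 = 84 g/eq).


Tank volume in L = 141 m^3 * 1000 = 141000 L
Total meq required = 0.59 meq/L * 141000 L = 83190 meq
NaHCO3 mass = 83190 meq * 84 mg/meq / 1e6 = 6.98796 kg

6.98796 kg


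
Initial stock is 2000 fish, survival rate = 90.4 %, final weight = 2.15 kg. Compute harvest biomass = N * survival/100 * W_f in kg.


Survivors = 2000 * 90.4/100 = 1808 fish
Harvest biomass = survivors * W_f = 1808 * 2.15 = 3887.2 kg

3887.2 kg


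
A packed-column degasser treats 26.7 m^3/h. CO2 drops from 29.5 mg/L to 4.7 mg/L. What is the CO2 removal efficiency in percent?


CO2_out / CO2_in = 4.7 / 29.5 = 0.15932203
Fraction remaining = 0.15932203
efficiency = (1 - 0.15932203) * 100 = 84.0678 %

84.0678 %


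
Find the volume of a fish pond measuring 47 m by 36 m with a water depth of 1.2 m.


Base area = L * W = 47 * 36 = 1692 m^2
Volume = area * depth = 1692 * 1.2 = 2030.4 m^3

2030.4 m^3


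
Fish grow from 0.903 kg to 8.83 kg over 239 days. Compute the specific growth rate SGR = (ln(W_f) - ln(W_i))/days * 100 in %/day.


ln(W_f) = ln(8.83) = 2.178155
ln(W_i) = ln(0.903) = -0.10203273
ln(W_f) - ln(W_i) = 2.178155 - -0.10203273 = 2.2801877
SGR = 2.2801877 / 239 * 100 = 0.954053 %/day

0.954053 %/day


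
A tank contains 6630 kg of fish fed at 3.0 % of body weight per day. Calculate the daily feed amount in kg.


Feeding rate fraction = 3.0% / 100 = 0.03
Daily feed = 6630 kg * 0.03 = 198.9 kg/day

198.9 kg/day


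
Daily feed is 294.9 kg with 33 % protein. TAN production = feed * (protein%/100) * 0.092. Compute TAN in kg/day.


Protein in feed = 294.9 * 33/100 = 97.317 kg/day
TAN = protein * 0.092 = 97.317 * 0.092 = 8.953164 kg/day

8.953164 kg/day


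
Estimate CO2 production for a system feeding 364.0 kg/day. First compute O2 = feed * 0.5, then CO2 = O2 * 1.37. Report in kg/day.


O2 = 364.0 * 0.5 = 182
CO2 = 182 * 1.37 = 249.34

249.34 kg/day


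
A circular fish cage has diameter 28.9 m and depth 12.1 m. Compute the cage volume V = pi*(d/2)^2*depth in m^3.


r = d/2 = 28.9/2 = 14.45 m
Base area = pi*r^2 = pi*14.45^2 = 655.9724 m^2
Volume = 655.9724 * 12.1 = 7937.27 m^3

7937.27 m^3


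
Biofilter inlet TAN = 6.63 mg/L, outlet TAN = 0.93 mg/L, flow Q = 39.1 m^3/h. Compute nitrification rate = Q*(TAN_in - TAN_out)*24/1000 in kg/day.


Concentration drop: TAN_in - TAN_out = 6.63 - 0.93 = 5.7 mg/L
Hourly TAN removed = Q * dTAN = 39.1 m^3/h * 5.7 mg/L = 222.87 g/h  (m^3/h * mg/L = g/h)
Daily TAN removed = 222.87 * 24 = 5348.88 g/day
Convert to kg/day: 5348.88 / 1000 = 5.34888 kg/day

5.34888 kg/day


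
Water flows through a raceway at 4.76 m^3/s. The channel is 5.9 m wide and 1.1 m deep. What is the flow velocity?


Cross-sectional area = W * d = 5.9 * 1.1 = 6.49 m^2
Velocity = Q / A = 4.76 / 6.49 = 0.733436 m/s

0.733436 m/s


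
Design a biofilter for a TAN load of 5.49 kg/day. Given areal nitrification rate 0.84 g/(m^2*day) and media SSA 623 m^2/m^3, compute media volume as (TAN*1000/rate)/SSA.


A = 5.49*1000 / 0.84 = 6535.7143 m^2
V = 6535.7143 / 623 = 10.4907

10.4907 m^3


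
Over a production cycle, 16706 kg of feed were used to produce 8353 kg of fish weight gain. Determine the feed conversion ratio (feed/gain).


FCR = feed consumed / weight gained
FCR = 16706 kg / 8353 kg = 2

2


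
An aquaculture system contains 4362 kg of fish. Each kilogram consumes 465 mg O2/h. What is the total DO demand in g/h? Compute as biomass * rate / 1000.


Total O2 consumption (mg/h) = 4362 kg * 465 mg/(kg*h) = 2028330 mg/h
Convert to g/h: 2028330 / 1000 = 2028.33 g/h

2028.33 g/h


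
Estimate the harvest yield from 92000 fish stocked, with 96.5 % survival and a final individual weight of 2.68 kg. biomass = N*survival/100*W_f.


Survivors = 92000 * 96.5/100 = 88780 fish
Harvest biomass = survivors * W_f = 88780 * 2.68 = 237930.4 kg

237930.4 kg


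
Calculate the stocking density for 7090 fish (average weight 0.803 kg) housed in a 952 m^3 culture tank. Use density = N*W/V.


Total biomass = 7090 fish * 0.803 kg = 5693.27 kg
Density = total biomass / volume = 5693.27 / 952 = 5.98033 kg/m^3

5.98033 kg/m^3


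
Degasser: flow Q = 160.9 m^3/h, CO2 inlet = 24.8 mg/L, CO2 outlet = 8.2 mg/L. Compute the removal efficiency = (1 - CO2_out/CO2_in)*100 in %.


CO2_out / CO2_in = 8.2 / 24.8 = 0.33064516
Fraction remaining = 0.33064516
efficiency = (1 - 0.33064516) * 100 = 66.9355 %

66.9355 %


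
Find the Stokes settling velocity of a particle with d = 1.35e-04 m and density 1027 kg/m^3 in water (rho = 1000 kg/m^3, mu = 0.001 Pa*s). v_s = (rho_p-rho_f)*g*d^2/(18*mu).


Density difference: rho_p - rho_f = 1027 - 1000 = 27 kg/m^3
d^2 = (1.35e-04)^2 = 1.8225e-08 m^2
Numerator = (rho_p - rho_f) * g * d^2 = 27 * 9.81 * 1.8225e-08 = 4.8272558e-06
Denominator = 18 * mu = 18 * 0.001 = 0.018
v_s = 4.8272558e-06 / 0.018 = 2.68181e-04 m/s
Check: Re = rho_f * v_s * d / mu = 1000 * 2.68181e-04 * 1.35e-04 / 0.001 = 0.0362 < 1, so Stokes' law applies.

2.68181e-04 m/s


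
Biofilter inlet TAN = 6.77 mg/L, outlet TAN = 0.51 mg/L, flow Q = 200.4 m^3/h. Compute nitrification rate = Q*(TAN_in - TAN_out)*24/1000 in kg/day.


Concentration drop: TAN_in - TAN_out = 6.77 - 0.51 = 6.26 mg/L
Hourly TAN removed = Q * dTAN = 200.4 m^3/h * 6.26 mg/L = 1254.504 g/h  (m^3/h * mg/L = g/h)
Daily TAN removed = 1254.504 * 24 = 30108.096 g/day
Convert to kg/day: 30108.096 / 1000 = 30.108096 kg/day

30.108096 kg/day


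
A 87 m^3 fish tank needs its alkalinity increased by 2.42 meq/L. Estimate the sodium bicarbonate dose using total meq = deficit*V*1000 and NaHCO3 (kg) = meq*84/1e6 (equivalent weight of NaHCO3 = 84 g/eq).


Tank volume in L = 87 m^3 * 1000 = 87000 L
Total meq required = 2.42 meq/L * 87000 L = 210540 meq
NaHCO3 mass = 210540 meq * 84 mg/meq / 1e6 = 17.6854 kg

17.6854 kg


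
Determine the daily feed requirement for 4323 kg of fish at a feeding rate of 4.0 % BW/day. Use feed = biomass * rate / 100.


Feeding rate fraction = 4.0% / 100 = 0.04
Daily feed = 4323 kg * 0.04 = 172.92 kg/day

172.92 kg/day


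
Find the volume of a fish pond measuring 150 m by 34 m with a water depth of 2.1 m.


Base area = L * W = 150 * 34 = 5100 m^2
Volume = area * depth = 5100 * 2.1 = 10710 m^3

10710 m^3


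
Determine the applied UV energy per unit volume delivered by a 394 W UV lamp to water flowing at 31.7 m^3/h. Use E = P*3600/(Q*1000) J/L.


Energy delivered per hour = 394 W * 3600 s = 1418400 J/h
Volume treated per hour = 31.7 m^3/h * 1000 = 31700 L/h
dose = 1418400 / 31700 = 44.7445 J/L

44.7445 J/L


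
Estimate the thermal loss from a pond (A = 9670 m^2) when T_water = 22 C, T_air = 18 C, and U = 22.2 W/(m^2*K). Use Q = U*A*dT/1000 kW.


Temperature difference dT = 22 - 18 = 4 K
Heat loss (W) = U * A * dT = 22.2 * 9670 * 4 = 858696 W
Convert to kW: 858696 / 1000 = 858.696 kW

858.696 kW


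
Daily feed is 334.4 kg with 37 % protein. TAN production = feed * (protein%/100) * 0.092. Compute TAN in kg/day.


Protein in feed = 334.4 * 37/100 = 123.728 kg/day
TAN = protein * 0.092 = 123.728 * 0.092 = 11.382976 kg/day

11.382976 kg/day


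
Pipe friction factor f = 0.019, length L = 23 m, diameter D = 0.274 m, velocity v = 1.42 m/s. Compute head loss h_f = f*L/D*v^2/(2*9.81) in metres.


v^2 = 1.42^2 = 2.0164 m^2/s^2
L/D = 23/0.274 = 83.941606
h_f = f*(L/D)*v^2/(2g) = 0.019 * 83.941606 * 2.0164 / 19.62 = 0.163911 m

0.163911 m


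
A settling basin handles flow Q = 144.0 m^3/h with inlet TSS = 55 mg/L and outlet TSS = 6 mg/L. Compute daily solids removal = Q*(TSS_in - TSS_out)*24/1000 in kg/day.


Concentration drop: TSS_in - TSS_out = 55 - 6 = 49 mg/L
Hourly solids removed = Q * dTSS = 144.0 m^3/h * 49 mg/L = 7056 g/h  (m^3/h * mg/L = g/h)
Daily solids removed = 7056 * 24 = 169344 g/day
Convert g to kg: 169344 / 1000 = 169.344 kg/day

169.344 kg/day


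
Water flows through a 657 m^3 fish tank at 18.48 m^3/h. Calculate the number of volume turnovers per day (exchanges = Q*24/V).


Daily flow volume = 18.48 m^3/h * 24 h = 443.52 m^3/day
Exchanges = daily flow / tank volume = 443.52 / 657 = 0.675068 exchanges/day

0.675068 exchanges/day


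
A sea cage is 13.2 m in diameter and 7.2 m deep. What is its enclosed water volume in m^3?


r = d/2 = 13.2/2 = 6.6 m
Base area = pi*r^2 = pi*6.6^2 = 136.84778 m^2
Volume = 136.84778 * 7.2 = 985.304 m^3

985.304 m^3


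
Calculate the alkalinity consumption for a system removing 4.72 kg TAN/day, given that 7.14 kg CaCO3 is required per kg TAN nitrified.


Alkalinity factor: 7.14 kg CaCO3 consumed per kg TAN nitrified
alk = 4.72 kg TAN * 7.14 = 33.7008 kg CaCO3/day

33.7008 kg CaCO3/day


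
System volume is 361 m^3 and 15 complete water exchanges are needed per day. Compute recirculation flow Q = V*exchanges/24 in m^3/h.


Daily recirculation volume = 361 m^3 * 15 = 5415 m^3/day
Flow rate Q = daily volume / 24 h = 5415 / 24 = 225.625 m^3/h

225.625 m^3/h


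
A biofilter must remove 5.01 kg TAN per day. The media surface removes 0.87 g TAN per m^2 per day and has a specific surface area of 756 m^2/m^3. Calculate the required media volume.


A = 5.01*1000 / 0.87 = 5758.6207 m^2
V = 5758.6207 / 756 = 7.61722

7.61722 m^3


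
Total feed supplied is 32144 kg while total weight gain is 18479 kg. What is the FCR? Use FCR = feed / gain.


FCR = feed consumed / weight gained
FCR = 32144 kg / 18479 kg = 1.73949

1.73949


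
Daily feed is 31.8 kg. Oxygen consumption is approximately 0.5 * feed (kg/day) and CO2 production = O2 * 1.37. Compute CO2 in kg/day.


O2 = 31.8 * 0.5 = 15.9
CO2 = 15.9 * 1.37 = 21.783

21.783 kg/day


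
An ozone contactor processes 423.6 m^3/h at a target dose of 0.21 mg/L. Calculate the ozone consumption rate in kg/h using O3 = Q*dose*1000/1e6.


O3 demand (mg/h) = Q * dose * 1000 = 423.6 * 0.21 * 1000 = 88956 mg/h
Convert mg to kg: 88956 / 1e6 = 0.088956 kg/h

0.088956 kg/h


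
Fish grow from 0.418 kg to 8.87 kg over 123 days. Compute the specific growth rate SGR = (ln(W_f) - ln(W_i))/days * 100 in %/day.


ln(W_f) = ln(8.87) = 2.1826748
ln(W_i) = ln(0.418) = -0.87227385
ln(W_f) - ln(W_i) = 2.1826748 - -0.87227385 = 3.0549487
SGR = 3.0549487 / 123 * 100 = 2.4837 %/day

2.4837 %/day


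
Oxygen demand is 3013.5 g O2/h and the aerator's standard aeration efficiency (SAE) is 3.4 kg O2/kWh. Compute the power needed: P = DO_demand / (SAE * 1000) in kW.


SAE in g O2/kWh = 3.4 * 1000 = 3400 g/kWh
P = DO_demand / SAE_g = 3013.5 / 3400 = 0.886324 kW

0.886324 kW


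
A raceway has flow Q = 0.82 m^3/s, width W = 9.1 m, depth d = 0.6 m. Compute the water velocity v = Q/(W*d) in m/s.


Cross-sectional area = W * d = 9.1 * 0.6 = 5.46 m^2
Velocity = Q / A = 0.82 / 5.46 = 0.150183 m/s

0.150183 m/s


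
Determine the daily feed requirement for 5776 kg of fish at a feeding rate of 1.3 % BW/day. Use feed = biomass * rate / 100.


Feeding rate fraction = 1.3% / 100 = 0.013
Daily feed = 5776 kg * 0.013 = 75.088 kg/day

75.088 kg/day


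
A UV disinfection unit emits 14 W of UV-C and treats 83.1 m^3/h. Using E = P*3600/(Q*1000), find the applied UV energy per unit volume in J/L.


Energy delivered per hour = 14 W * 3600 s = 50400 J/h
Volume treated per hour = 83.1 m^3/h * 1000 = 83100 L/h
dose = 50400 / 83100 = 0.606498 J/L

0.606498 J/L


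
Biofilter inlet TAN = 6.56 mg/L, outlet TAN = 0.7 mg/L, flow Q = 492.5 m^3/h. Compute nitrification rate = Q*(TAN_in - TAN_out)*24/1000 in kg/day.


Concentration drop: TAN_in - TAN_out = 6.56 - 0.7 = 5.86 mg/L
Hourly TAN removed = Q * dTAN = 492.5 m^3/h * 5.86 mg/L = 2886.05 g/h  (m^3/h * mg/L = g/h)
Daily TAN removed = 2886.05 * 24 = 69265.2 g/day
Convert to kg/day: 69265.2 / 1000 = 69.2652 kg/day

69.2652 kg/day


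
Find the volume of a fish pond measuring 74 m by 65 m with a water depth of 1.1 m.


Base area = L * W = 74 * 65 = 4810 m^2
Volume = area * depth = 4810 * 1.1 = 5291 m^3

5291 m^3


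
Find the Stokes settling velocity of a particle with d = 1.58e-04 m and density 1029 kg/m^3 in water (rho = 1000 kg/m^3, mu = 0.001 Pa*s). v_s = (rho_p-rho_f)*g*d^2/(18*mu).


Density difference: rho_p - rho_f = 1029 - 1000 = 29 kg/m^3
d^2 = (1.58e-04)^2 = 2.4964e-08 m^2
Numerator = (rho_p - rho_f) * g * d^2 = 29 * 9.81 * 2.4964e-08 = 7.1020084e-06
Denominator = 18 * mu = 18 * 0.001 = 0.018
v_s = 7.1020084e-06 / 0.018 = 3.94556e-04 m/s
Check: Re = rho_f * v_s * d / mu = 1000 * 3.94556e-04 * 1.58e-04 / 0.001 = 0.0623 < 1, so Stokes' law applies.

3.94556e-04 m/s


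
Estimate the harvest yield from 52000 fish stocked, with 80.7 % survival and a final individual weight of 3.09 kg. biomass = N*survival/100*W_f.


Survivors = 52000 * 80.7/100 = 41964 fish
Harvest biomass = survivors * W_f = 41964 * 3.09 = 129668.76 kg

129668.76 kg


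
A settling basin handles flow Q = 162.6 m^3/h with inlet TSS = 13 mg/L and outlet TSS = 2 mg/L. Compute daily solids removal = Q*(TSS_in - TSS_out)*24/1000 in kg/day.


Concentration drop: TSS_in - TSS_out = 13 - 2 = 11 mg/L
Hourly solids removed = Q * dTSS = 162.6 m^3/h * 11 mg/L = 1788.6 g/h  (m^3/h * mg/L = g/h)
Daily solids removed = 1788.6 * 24 = 42926.4 g/day
Convert g to kg: 42926.4 / 1000 = 42.9264 kg/day

42.9264 kg/day


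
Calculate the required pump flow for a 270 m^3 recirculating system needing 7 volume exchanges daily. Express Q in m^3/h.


Daily recirculation volume = 270 m^3 * 7 = 1890 m^3/day
Flow rate Q = daily volume / 24 h = 1890 / 24 = 78.75 m^3/h

78.75 m^3/h


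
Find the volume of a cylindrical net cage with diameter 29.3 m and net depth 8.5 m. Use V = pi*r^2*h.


r = d/2 = 29.3/2 = 14.65 m
Base area = pi*r^2 = pi*14.65^2 = 674.25647 m^2
Volume = 674.25647 * 8.5 = 5731.18 m^3

5731.18 m^3


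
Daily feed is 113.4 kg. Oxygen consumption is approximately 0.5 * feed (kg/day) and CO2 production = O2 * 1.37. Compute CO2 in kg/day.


O2 = 113.4 * 0.5 = 56.7
CO2 = 56.7 * 1.37 = 77.679

77.679 kg/day


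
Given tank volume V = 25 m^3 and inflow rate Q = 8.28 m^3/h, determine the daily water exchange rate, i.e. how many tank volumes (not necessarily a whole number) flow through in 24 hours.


Daily flow volume = 8.28 m^3/h * 24 h = 198.72 m^3/day
Exchanges = daily flow / tank volume = 198.72 / 25 = 7.9488 exchanges/day

7.9488 exchanges/day


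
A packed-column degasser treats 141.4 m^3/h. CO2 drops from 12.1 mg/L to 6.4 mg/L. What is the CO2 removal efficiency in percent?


CO2_out / CO2_in = 6.4 / 12.1 = 0.52892562
Fraction remaining = 0.52892562
efficiency = (1 - 0.52892562) * 100 = 47.1074 %

47.1074 %


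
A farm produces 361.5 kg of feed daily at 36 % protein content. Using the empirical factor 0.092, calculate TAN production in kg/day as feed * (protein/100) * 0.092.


Protein in feed = 361.5 * 36/100 = 130.14 kg/day
TAN = protein * 0.092 = 130.14 * 0.092 = 11.97288 kg/day

11.97288 kg/day


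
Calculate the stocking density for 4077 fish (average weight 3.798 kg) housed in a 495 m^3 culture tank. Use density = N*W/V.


Total biomass = 4077 fish * 3.798 kg = 15484.446 kg
Density = total biomass / volume = 15484.446 / 495 = 31.2817 kg/m^3

31.2817 kg/m^3


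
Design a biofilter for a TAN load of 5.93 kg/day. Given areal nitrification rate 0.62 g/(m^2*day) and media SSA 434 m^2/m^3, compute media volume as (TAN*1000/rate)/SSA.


A = 5.93*1000 / 0.62 = 9564.5161 m^2
V = 9564.5161 / 434 = 22.0381

22.0381 m^3


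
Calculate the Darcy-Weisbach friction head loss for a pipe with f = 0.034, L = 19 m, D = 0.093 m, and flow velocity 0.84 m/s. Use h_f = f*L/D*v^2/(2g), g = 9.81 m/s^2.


v^2 = 0.84^2 = 0.7056 m^2/s^2
L/D = 19/0.093 = 204.30108
h_f = f*(L/D)*v^2/(2g) = 0.034 * 204.30108 * 0.7056 / 19.62 = 0.24981 m

0.24981 m


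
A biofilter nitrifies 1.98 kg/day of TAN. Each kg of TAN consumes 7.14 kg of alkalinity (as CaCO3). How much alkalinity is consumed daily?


Alkalinity factor: 7.14 kg CaCO3 consumed per kg TAN nitrified
alk = 1.98 kg TAN * 7.14 = 14.1372 kg CaCO3/day

14.1372 kg CaCO3/day


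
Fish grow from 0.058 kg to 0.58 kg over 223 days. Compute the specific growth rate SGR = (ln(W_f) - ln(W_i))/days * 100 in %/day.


ln(W_f) = ln(0.58) = -0.54472718
ln(W_i) = ln(0.058) = -2.8473123
ln(W_f) - ln(W_i) = -0.54472718 - -2.8473123 = 2.3025851
SGR = 2.3025851 / 223 * 100 = 1.03255 %/day

1.03255 %/day


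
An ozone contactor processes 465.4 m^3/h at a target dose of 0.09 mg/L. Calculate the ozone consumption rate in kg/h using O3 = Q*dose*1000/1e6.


O3 demand (mg/h) = Q * dose * 1000 = 465.4 * 0.09 * 1000 = 41886 mg/h
Convert mg to kg: 41886 / 1e6 = 0.041886 kg/h

0.041886 kg/h


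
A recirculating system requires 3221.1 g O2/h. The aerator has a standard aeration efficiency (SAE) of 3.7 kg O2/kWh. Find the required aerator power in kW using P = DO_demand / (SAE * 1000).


SAE in g O2/kWh = 3.7 * 1000 = 3700 g/kWh
P = DO_demand / SAE_g = 3221.1 / 3700 = 0.870568 kW

0.870568 kW


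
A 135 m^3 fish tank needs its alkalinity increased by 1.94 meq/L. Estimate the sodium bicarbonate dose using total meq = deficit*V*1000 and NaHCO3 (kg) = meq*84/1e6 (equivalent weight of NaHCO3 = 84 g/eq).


Tank volume in L = 135 m^3 * 1000 = 135000 L
Total meq required = 1.94 meq/L * 135000 L = 261900 meq
NaHCO3 mass = 261900 meq * 84 mg/meq / 1e6 = 21.9996 kg

21.9996 kg


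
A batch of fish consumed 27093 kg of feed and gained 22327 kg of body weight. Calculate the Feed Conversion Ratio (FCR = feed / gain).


FCR = feed consumed / weight gained
FCR = 27093 kg / 22327 kg = 1.21346

1.21346


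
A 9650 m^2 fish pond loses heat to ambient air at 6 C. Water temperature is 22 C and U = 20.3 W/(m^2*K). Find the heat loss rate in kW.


Temperature difference dT = 22 - 6 = 16 K
Heat loss (W) = U * A * dT = 20.3 * 9650 * 16 = 3134320 W
Convert to kW: 3134320 / 1000 = 3134.32 kW

3134.32 kW


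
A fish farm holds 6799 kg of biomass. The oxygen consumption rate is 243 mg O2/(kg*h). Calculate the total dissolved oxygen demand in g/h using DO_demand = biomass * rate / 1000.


Total O2 consumption (mg/h) = 6799 kg * 243 mg/(kg*h) = 1652157 mg/h
Convert to g/h: 1652157 / 1000 = 1652.157 g/h

1652.157 g/h


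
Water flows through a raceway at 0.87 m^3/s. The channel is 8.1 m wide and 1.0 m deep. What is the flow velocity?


Cross-sectional area = W * d = 8.1 * 1.0 = 8.1 m^2
Velocity = Q / A = 0.87 / 8.1 = 0.107407 m/s

0.107407 m/s


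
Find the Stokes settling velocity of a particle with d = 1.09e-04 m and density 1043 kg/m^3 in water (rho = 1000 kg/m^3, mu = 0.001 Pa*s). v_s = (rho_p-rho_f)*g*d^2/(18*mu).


Density difference: rho_p - rho_f = 1043 - 1000 = 43 kg/m^3
d^2 = (1.09e-04)^2 = 1.1881e-08 m^2
Numerator = (rho_p - rho_f) * g * d^2 = 43 * 9.81 * 1.1881e-08 = 5.0117622e-06
Denominator = 18 * mu = 18 * 0.001 = 0.018
v_s = 5.0117622e-06 / 0.018 = 2.78431e-04 m/s
Check: Re = rho_f * v_s * d / mu = 1000 * 2.78431e-04 * 1.09e-04 / 0.001 = 0.0303 < 1, so Stokes' law applies.

2.78431e-04 m/s


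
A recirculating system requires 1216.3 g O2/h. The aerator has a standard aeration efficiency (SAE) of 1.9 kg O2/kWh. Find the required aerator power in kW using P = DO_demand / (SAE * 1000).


SAE in g O2/kWh = 1.9 * 1000 = 1900 g/kWh
P = DO_demand / SAE_g = 1216.3 / 1900 = 0.640158 kW

0.640158 kW


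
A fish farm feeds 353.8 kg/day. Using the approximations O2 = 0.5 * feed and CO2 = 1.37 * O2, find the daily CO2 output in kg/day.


O2 = 353.8 * 0.5 = 176.9
CO2 = 176.9 * 1.37 = 242.353

242.353 kg/day


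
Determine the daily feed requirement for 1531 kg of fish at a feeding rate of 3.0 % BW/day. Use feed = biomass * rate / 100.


Feeding rate fraction = 3.0% / 100 = 0.03
Daily feed = 1531 kg * 0.03 = 45.93 kg/day

45.93 kg/day


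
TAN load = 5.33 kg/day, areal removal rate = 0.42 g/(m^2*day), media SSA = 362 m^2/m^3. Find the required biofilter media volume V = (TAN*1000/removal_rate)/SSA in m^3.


A = 5.33*1000 / 0.42 = 12690.476 m^2
V = 12690.476 / 362 = 35.0566

35.0566 m^3


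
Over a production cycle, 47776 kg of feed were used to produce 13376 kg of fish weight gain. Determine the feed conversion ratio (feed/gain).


FCR = feed consumed / weight gained
FCR = 47776 kg / 13376 kg = 3.57177

3.57177


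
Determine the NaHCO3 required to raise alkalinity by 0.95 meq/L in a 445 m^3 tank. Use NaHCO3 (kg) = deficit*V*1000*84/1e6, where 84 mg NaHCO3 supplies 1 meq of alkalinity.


Tank volume in L = 445 m^3 * 1000 = 445000 L
Total meq required = 0.95 meq/L * 445000 L = 422750 meq
NaHCO3 mass = 422750 meq * 84 mg/meq / 1e6 = 35.511 kg

35.511 kg


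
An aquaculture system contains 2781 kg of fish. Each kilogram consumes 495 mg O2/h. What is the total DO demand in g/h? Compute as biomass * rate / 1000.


Total O2 consumption (mg/h) = 2781 kg * 495 mg/(kg*h) = 1376595 mg/h
Convert to g/h: 1376595 / 1000 = 1376.595 g/h

1376.595 g/h


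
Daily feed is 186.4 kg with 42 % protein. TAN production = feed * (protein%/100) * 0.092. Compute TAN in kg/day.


Protein in feed = 186.4 * 42/100 = 78.288 kg/day
TAN = protein * 0.092 = 78.288 * 0.092 = 7.202496 kg/day

7.202496 kg/day


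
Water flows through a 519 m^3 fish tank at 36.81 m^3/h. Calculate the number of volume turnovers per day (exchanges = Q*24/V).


Daily flow volume = 36.81 m^3/h * 24 h = 883.44 m^3/day
Exchanges = daily flow / tank volume = 883.44 / 519 = 1.7022 exchanges/day

1.7022 exchanges/day


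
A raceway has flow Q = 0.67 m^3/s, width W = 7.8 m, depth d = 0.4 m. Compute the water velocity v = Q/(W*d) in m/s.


Cross-sectional area = W * d = 7.8 * 0.4 = 3.12 m^2
Velocity = Q / A = 0.67 / 3.12 = 0.214744 m/s

0.214744 m/s


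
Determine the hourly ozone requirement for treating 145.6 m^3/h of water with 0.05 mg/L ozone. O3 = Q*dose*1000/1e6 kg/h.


O3 demand (mg/h) = Q * dose * 1000 = 145.6 * 0.05 * 1000 = 7280 mg/h
Convert mg to kg: 7280 / 1e6 = 0.00728 kg/h

0.00728 kg/h


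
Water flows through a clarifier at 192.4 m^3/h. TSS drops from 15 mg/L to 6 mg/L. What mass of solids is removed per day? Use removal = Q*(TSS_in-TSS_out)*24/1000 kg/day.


Concentration drop: TSS_in - TSS_out = 15 - 6 = 9 mg/L
Hourly solids removed = Q * dTSS = 192.4 m^3/h * 9 mg/L = 1731.6 g/h  (m^3/h * mg/L = g/h)
Daily solids removed = 1731.6 * 24 = 41558.4 g/day
Convert g to kg: 41558.4 / 1000 = 41.5584 kg/day

41.5584 kg/day


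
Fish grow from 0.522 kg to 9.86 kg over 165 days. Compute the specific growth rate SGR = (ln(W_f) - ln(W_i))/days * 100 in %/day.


ln(W_f) = ln(9.86) = 2.2884862
ln(W_i) = ln(0.522) = -0.65008769
ln(W_f) - ln(W_i) = 2.2884862 - -0.65008769 = 2.9385739
SGR = 2.9385739 / 165 * 100 = 1.78095 %/day

1.78095 %/day


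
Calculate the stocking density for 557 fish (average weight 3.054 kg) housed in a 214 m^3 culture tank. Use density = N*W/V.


Total biomass = 557 fish * 3.054 kg = 1701.078 kg
Density = total biomass / volume = 1701.078 / 214 = 7.94896 kg/m^3

7.94896 kg/m^3


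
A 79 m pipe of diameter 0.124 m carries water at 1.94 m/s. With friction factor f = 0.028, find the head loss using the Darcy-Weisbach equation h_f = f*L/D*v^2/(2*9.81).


v^2 = 1.94^2 = 3.7636 m^2/s^2
L/D = 79/0.124 = 637.09677
h_f = f*(L/D)*v^2/(2g) = 0.028 * 637.09677 * 3.7636 / 19.62 = 3.4219 m

3.4219 m


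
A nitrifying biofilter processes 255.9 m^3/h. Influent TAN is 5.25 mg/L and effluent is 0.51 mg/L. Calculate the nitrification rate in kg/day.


Concentration drop: TAN_in - TAN_out = 5.25 - 0.51 = 4.74 mg/L
Hourly TAN removed = Q * dTAN = 255.9 m^3/h * 4.74 mg/L = 1212.966 g/h  (m^3/h * mg/L = g/h)
Daily TAN removed = 1212.966 * 24 = 29111.184 g/day
Convert to kg/day: 29111.184 / 1000 = 29.111184 kg/day

29.111184 kg/day


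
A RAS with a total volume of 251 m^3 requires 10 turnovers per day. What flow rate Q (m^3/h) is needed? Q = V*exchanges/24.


Daily recirculation volume = 251 m^3 * 10 = 2510 m^3/day
Flow rate Q = daily volume / 24 h = 2510 / 24 = 104.583 m^3/h

104.583 m^3/h


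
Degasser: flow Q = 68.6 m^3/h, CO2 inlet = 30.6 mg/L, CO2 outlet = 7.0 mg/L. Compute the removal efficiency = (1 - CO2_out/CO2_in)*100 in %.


CO2_out / CO2_in = 7.0 / 30.6 = 0.22875817
Fraction remaining = 0.22875817
efficiency = (1 - 0.22875817) * 100 = 77.1242 %

77.1242 %


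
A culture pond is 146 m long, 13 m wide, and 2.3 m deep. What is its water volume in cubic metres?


Base area = L * W = 146 * 13 = 1898 m^2
Volume = area * depth = 1898 * 2.3 = 4365.4 m^3

4365.4 m^3


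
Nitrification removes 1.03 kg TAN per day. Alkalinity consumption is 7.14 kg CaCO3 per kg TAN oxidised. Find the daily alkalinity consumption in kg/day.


Alkalinity factor: 7.14 kg CaCO3 consumed per kg TAN nitrified
alk = 1.03 kg TAN * 7.14 = 7.3542 kg CaCO3/day

7.3542 kg CaCO3/day


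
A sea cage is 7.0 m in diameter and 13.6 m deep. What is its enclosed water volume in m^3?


r = d/2 = 7.0/2 = 3.5 m
Base area = pi*r^2 = pi*3.5^2 = 38.48451 m^2
Volume = 38.48451 * 13.6 = 523.389 m^3

523.389 m^3


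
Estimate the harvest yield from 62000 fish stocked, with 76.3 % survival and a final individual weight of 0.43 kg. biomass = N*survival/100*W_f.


Survivors = 62000 * 76.3/100 = 47306 fish
Harvest biomass = survivors * W_f = 47306 * 0.43 = 20341.58 kg

20341.58 kg


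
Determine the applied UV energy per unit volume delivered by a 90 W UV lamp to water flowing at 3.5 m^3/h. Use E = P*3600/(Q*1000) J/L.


Energy delivered per hour = 90 W * 3600 s = 324000 J/h
Volume treated per hour = 3.5 m^3/h * 1000 = 3500 L/h
dose = 324000 / 3500 = 92.5714 J/L

92.5714 J/L


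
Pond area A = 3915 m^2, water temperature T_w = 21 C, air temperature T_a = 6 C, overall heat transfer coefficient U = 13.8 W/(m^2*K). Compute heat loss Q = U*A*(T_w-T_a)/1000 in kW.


Temperature difference dT = 21 - 6 = 15 K
Heat loss (W) = U * A * dT = 13.8 * 3915 * 15 = 810405 W
Convert to kW: 810405 / 1000 = 810.405 kW

810.405 kW


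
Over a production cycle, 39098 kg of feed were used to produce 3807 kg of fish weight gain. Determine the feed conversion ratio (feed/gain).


FCR = feed consumed / weight gained
FCR = 39098 kg / 3807 kg = 10.27

10.27


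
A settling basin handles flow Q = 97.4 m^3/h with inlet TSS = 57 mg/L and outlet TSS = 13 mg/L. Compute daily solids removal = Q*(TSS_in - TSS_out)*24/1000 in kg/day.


Concentration drop: TSS_in - TSS_out = 57 - 13 = 44 mg/L
Hourly solids removed = Q * dTSS = 97.4 m^3/h * 44 mg/L = 4285.6 g/h  (m^3/h * mg/L = g/h)
Daily solids removed = 4285.6 * 24 = 102854.4 g/day
Convert g to kg: 102854.4 / 1000 = 102.8544 kg/day

102.8544 kg/day


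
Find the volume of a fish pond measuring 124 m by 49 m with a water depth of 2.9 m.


Base area = L * W = 124 * 49 = 6076 m^2
Volume = area * depth = 6076 * 2.9 = 17620.4 m^3

17620.4 m^3


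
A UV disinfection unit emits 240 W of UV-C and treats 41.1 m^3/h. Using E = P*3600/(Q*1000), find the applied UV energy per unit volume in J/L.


Energy delivered per hour = 240 W * 3600 s = 864000 J/h
Volume treated per hour = 41.1 m^3/h * 1000 = 41100 L/h
dose = 864000 / 41100 = 21.0219 J/L

21.0219 J/L


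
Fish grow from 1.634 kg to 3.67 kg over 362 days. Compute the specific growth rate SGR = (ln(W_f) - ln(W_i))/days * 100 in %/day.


ln(W_f) = ln(3.67) = 1.3001917
ln(W_i) = ln(1.634) = 0.491031
ln(W_f) - ln(W_i) = 1.3001917 - 0.491031 = 0.8091607
SGR = 0.8091607 / 362 * 100 = 0.223525 %/day

0.223525 %/day


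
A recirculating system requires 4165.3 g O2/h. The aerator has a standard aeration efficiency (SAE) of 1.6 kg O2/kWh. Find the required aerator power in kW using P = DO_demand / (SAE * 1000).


SAE in g O2/kWh = 1.6 * 1000 = 1600 g/kWh
P = DO_demand / SAE_g = 4165.3 / 1600 = 2.60331 kW

2.60331 kW


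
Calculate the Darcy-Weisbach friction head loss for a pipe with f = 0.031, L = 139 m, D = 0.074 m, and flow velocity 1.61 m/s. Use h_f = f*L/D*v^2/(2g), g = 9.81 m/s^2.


v^2 = 1.61^2 = 2.5921 m^2/s^2
L/D = 139/0.074 = 1878.3784
h_f = f*(L/D)*v^2/(2g) = 0.031 * 1878.3784 * 2.5921 / 19.62 = 7.69303 m

7.69303 m
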